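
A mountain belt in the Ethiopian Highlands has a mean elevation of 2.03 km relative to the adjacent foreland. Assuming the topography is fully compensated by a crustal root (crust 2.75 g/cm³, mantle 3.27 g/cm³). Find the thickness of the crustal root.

10.7 km

By Archimedes' principle applied to the lithosphere: the weight of the topography is balanced by the buoyancy of the root, ρ_c h = (ρ_m − ρ_c) r.
r = h · ρ_c / (ρ_m − ρ_c) = 2.03 km × 2.75 / (3.27 − 2.75) = 10.7 km.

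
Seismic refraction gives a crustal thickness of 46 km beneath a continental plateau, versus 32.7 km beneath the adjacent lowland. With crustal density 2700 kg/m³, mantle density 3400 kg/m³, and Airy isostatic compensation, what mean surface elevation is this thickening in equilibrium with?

Excess crust Δ = 46 km − 32.7 km = 13.3 km, split between elevation h and root r with h + r = Δ.
Airy balance ρ_c h = (ρ_m − ρ_c) r gives r = h ρ_c/(ρ_m − ρ_c), so h (1 + ρ_c/(ρ_m − ρ_c)) = Δ, i.e. h = Δ (ρ_m − ρ_c)/ρ_m.
h = 13.3 km × 700/3400 = 2.74 km.

2.74 km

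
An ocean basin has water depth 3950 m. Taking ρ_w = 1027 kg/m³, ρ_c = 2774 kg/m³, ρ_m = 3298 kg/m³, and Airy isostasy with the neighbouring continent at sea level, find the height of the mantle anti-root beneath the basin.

Balancing pressure at the compensation depth: replacing crust with seawater at the top is compensated by replacing crust with mantle at the base: d (ρ_c − ρ_w) = a (ρ_m − ρ_c).
a = d (ρ_c − ρ_w)/(ρ_m − ρ_c) = 3950 m × 1747/524 = 13200 m.

13200 m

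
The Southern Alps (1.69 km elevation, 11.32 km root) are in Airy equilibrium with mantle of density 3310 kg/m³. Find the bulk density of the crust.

ρ_c h = (ρ_m − ρ_c) r → ρ_c (h + r) = ρ_m r → ρ_c = ρ_m r / (h + r).
ρ_c = 3310 × 11.32 km / (1.69 km + 11.32 km) = 2880 kg/m³.

2880 kg/m³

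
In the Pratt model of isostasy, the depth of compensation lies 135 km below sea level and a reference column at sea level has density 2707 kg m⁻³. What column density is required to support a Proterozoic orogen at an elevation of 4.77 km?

2610 kg m⁻³

Pratt balance: ρ_ref D = ρ (D + h).
ρ = ρ_ref D/(D + h) = 2707 × 135 km/(135 km + 4.77 km) = 2610 kg m⁻³.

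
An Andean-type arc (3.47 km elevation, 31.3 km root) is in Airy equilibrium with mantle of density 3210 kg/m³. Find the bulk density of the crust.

ρ_c h = (ρ_m − ρ_c) r → ρ_c (h + r) = ρ_m r → ρ_c = ρ_m r / (h + r).
ρ_c = 3210 × 31.3 km / (3.47 km + 31.3 km) = 2890 kg/m³.

2890 kg/m³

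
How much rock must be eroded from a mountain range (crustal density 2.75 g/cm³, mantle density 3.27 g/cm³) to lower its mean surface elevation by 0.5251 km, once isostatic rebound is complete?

Net drop Δ = e − u = e − e ρ_c/ρ_m = e (ρ_m − ρ_c)/ρ_m.
e = Δ ρ_m/(ρ_m − ρ_c) = 0.5251 km × 3.27/0.52 = 3.3 km.

3.3 km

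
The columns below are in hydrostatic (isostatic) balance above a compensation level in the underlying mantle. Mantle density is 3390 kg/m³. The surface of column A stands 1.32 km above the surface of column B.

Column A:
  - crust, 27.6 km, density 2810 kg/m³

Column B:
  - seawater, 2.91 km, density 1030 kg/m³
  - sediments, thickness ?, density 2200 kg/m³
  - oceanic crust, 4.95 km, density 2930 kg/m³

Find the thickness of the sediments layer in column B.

Take the compensation level at the base of the deeper column (depth z_c below the surface of column A) and equate Σ ρ_i t_i down to z_c; mantle fills any gap and the z_c terms cancel.
Column A: 27.6×2810 + (z_c − 27.6)×3390
Column B: 1.32×0 + 2.91×1030 + x×2200 + 4.95×2930 + (z_c − 1.32 − 7.86 − x)×3390
The z_c×3390 term appears on both sides and cancels. Collect the known terms of each column as K = Σ(ρt)_known − 3390 × (depth of known layers): K_A = 77556 − 3390×27.6 = −16008; K_B = 17500.8 − 3390×(1.32 + 7.86) = −13619.4.
Balance: K_A = K_B − x×(3390 − 2200), so x = (K_B − K_A)/(3390 − 2200) = 2388.6/1190 = 2.01 km.

2.01 km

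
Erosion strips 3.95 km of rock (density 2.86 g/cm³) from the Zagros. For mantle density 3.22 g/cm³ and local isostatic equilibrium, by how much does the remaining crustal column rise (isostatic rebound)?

Unloading: uplift u = e ρ_c/ρ_m = 3.95 km × 2.86/3.22 = 3.51 km.

3.51 km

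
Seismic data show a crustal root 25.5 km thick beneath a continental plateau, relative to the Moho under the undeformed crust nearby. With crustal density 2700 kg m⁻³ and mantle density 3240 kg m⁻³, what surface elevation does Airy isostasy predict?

5.1 km

In Airy isostatic equilibrium: ρ_c h = (ρ_m − ρ_c) r.
h = r (ρ_m − ρ_c) / ρ_c = 25.5 km × (3240 − 2700) / 2700 = 5.1 km.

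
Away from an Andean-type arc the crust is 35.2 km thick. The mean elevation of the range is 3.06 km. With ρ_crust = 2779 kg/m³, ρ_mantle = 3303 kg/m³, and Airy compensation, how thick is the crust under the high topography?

Root depth r = h ρ_c / (ρ_m − ρ_c) = 3.06 km × 2779 / 524 = 16.23 km.
Total thickness = T + h + r = 35.2 km + 3.06 km + 16.23 km = 54.5 km.

54.5 km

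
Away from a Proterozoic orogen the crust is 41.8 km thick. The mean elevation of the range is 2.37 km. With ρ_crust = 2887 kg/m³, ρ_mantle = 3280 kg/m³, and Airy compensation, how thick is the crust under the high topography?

61.6 km

Root depth r = h ρ_c / (ρ_m − ρ_c) = 2.37 km × 2887 / 393 = 17.41 km.
Total thickness = T + h + r = 41.8 km + 2.37 km + 17.41 km = 61.6 km.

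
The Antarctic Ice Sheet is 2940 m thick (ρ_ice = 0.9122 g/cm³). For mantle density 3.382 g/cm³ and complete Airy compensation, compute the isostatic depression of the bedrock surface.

Isostatic balance requires: the ice load ρ_ice t is balanced by mantle displaced below, ρ_m s.
s = t ρ_ice / ρ_m = 2940 m × 0.9122/3.382 = 793 m.

793 m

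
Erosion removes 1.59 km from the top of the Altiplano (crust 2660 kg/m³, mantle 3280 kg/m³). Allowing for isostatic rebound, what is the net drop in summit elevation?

Rebound u = e ρ_c/ρ_m = 1.59 km × 2660/3280 = 1.289 km.
Net surface drop = e − u = 1.59 km − 1.289 km = e (ρ_m − ρ_c)/ρ_m = 0.301 km.

0.301 km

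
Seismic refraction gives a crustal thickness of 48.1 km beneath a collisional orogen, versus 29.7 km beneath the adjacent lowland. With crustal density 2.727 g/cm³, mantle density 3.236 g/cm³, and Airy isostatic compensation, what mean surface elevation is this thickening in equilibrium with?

2.89 km

Excess crust Δ = 48.1 km − 29.7 km = 18.4 km, split between elevation h and root r with h + r = Δ.
Airy balance ρ_c h = (ρ_m − ρ_c) r gives r = h ρ_c/(ρ_m − ρ_c), so h (1 + ρ_c/(ρ_m − ρ_c)) = Δ, i.e. h = Δ (ρ_m − ρ_c)/ρ_m.
h = 18.4 km × 0.509/3.236 = 2.89 km.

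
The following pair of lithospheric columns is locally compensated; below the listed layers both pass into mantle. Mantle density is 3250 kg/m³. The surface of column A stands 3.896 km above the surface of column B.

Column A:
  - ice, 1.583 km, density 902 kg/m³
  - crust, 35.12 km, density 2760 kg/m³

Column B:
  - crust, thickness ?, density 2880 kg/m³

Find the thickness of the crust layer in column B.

Take the compensation level at the base of the deeper column (depth z_c below the surface of column A) and equate Σ ρ_i t_i down to z_c; mantle fills any gap and the z_c terms cancel.
Column A: 1.583×902 + 35.12×2760 + (z_c − 36.703)×3250
Column B: 3.896×0 + x×2880 + (z_c − 3.896 − 0 − x)×3250
The z_c×3250 term appears on both sides and cancels. Collect the known terms of each column as K = Σ(ρt)_known − 3250 × (depth of known layers): K_A = 98359.066 − 3250×36.703 = −20925.684; K_B = 0 − 3250×(3.896 + 0) = −12662.
Balance: K_A = K_B − x×(3250 − 2880), so x = (K_B − K_A)/(3250 − 2880) = 8263.68/370 = 22.3 km.

22.3 km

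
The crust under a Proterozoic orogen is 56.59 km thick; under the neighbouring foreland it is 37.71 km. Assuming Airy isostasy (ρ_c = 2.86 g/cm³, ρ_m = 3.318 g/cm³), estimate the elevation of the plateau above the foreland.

Excess crust Δ = 56.59 km − 37.71 km = 18.88 km, split between elevation h and root r with h + r = Δ.
Airy balance ρ_c h = (ρ_m − ρ_c) r gives r = h ρ_c/(ρ_m − ρ_c), so h (1 + ρ_c/(ρ_m − ρ_c)) = Δ, i.e. h = Δ (ρ_m − ρ_c)/ρ_m.
h = 18.88 km × 0.458/3.318 = 2.61 km.

2.61 km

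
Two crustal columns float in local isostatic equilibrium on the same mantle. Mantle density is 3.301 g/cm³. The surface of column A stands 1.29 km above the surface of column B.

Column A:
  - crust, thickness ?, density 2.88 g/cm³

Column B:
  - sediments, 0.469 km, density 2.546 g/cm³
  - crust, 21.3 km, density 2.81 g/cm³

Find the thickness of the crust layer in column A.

Take the compensation level at the base of the deeper column (depth z_c below the surface of column A) and equate Σ ρ_i t_i down to z_c; mantle fills any gap and the z_c terms cancel.
Column A: x×2.88 + (z_c − 0 − x)×3.301
Column B: 1.29×0 + 0.469×2.546 + 21.3×2.81 + (z_c − 1.29 − 21.769)×3.301
The z_c×3.301 term appears on both sides and cancels. Collect the known terms of each column as K = Σ(ρt)_known − 3.301 × (depth of known layers): K_A = 0 − 3.301×0 = 0; K_B = 61.047074 − 3.301×(1.29 + 21.769) = −15.070685.
Balance: K_A − x×(3.301 − 2.88) = K_B, so x = (K_A − K_B)/(3.301 − 2.88) = 15.0707/0.421 = 35.8 km.

35.8 km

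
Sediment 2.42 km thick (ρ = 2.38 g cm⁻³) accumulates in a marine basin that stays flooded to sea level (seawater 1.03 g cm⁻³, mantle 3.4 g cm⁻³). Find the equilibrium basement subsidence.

Submarine loading: the sediment displaces seawater, and the subsidence is in turn flooded, so s (ρ_m − ρ_w) = t (ρ_sed − ρ_w).
s = 2.42 km × (2.38 − 1.03) / (3.4 − 1.03) = 1.38 km.

1.38 km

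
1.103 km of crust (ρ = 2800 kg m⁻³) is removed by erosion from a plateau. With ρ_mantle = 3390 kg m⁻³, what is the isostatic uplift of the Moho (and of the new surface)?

0.911 km

Unloading: uplift u = e ρ_c/ρ_m = 1.103 km × 2800/3390 = 0.911 km.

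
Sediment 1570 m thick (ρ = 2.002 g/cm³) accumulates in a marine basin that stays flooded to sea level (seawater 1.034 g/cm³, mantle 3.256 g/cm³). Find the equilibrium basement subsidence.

684 m

Submarine loading: the sediment displaces seawater, and the subsidence is in turn flooded, so s (ρ_m − ρ_w) = t (ρ_sed − ρ_w).
s = 1570 m × (2.002 − 1.034) / (3.256 − 1.034) = 684 m.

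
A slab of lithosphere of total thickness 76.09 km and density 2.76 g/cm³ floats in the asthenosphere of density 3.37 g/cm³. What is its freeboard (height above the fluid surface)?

13.8 km

Floating equilibrium: submerged depth d = t ρ_obj/ρ_fluid = 76.09 km × 2.76/3.37 = 62.32 km.
Freeboard = t − d = 76.09 km − 62.32 km = 13.8 km.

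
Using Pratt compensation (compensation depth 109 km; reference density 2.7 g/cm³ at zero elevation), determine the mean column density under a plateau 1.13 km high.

2.67 g/cm³

Pratt balance: ρ_ref D = ρ (D + h).
ρ = ρ_ref D/(D + h) = 2.7 × 109 km/(109 km + 1.13 km) = 2.67 g/cm³.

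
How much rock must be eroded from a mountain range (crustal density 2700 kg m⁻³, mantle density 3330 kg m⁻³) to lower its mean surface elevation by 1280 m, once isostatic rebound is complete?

Net drop Δ = e − u = e − e ρ_c/ρ_m = e (ρ_m − ρ_c)/ρ_m.
e = Δ ρ_m/(ρ_m − ρ_c) = 1280 m × 3330/630 = 6770 m.

6770 m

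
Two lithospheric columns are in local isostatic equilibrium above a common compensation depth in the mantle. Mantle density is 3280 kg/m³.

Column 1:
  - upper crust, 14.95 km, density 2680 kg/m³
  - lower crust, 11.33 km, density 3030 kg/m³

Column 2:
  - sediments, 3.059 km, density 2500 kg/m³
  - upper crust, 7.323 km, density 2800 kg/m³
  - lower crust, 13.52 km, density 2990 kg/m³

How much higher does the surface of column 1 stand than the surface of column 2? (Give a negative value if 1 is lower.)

0.604 km

For any compensation level in the mantle, the mantle terms cancel and isostasy reduces to e = (Σt_1 − Σt_2) − (Σ(ρt)_1 − Σ(ρt)_2) / ρ_m.
Σt_1 = 26.28 km; Σt_2 = 23.902 km; Σ(ρt)_1 = 74395.9; Σ(ρt)_2 = 68576.7 (in km·kg/m³).
e = (26.28 − 23.902) − (74395.9 − 68576.7) / 3280 = 0.604 km.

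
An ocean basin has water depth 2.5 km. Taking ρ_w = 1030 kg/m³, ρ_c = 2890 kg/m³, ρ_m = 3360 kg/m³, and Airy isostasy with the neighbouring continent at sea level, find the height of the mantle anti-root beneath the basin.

Balancing pressure at the compensation depth: replacing crust with seawater at the top is compensated by replacing crust with mantle at the base: d (ρ_c − ρ_w) = a (ρ_m − ρ_c).
a = d (ρ_c − ρ_w)/(ρ_m − ρ_c) = 2.5 km × 1860/470 = 9.89 km.

9.89 km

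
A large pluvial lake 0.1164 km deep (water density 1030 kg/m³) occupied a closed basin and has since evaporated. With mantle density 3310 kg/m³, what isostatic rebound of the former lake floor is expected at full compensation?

u = d ρ_w/ρ_m = 0.1164 km × 1030/3310 = 0.0362 km.

0.0362 km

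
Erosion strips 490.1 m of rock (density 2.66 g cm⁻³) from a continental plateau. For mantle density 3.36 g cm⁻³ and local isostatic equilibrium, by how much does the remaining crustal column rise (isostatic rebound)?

388 m

Unloading: uplift u = e ρ_c/ρ_m = 490.1 m × 2.66/3.36 = 388 m.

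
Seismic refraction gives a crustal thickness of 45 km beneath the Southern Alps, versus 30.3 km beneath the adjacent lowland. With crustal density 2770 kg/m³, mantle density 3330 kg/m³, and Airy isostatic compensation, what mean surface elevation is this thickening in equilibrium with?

Excess crust Δ = 45 km − 30.3 km = 14.7 km, split between elevation h and root r with h + r = Δ.
Airy balance ρ_c h = (ρ_m − ρ_c) r gives r = h ρ_c/(ρ_m − ρ_c), so h (1 + ρ_c/(ρ_m − ρ_c)) = Δ, i.e. h = Δ (ρ_m − ρ_c)/ρ_m.
h = 14.7 km × 560/3330 = 2.47 km.

2.47 km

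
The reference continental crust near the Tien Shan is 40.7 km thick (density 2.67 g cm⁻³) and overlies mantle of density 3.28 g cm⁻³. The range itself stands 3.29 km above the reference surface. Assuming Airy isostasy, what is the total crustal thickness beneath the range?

58.4 km

Root depth r = h ρ_c / (ρ_m − ρ_c) = 3.29 km × 2.67 / 0.61 = 14.4 km.
Total thickness = T + h + r = 40.7 km + 3.29 km + 14.4 km = 58.4 km.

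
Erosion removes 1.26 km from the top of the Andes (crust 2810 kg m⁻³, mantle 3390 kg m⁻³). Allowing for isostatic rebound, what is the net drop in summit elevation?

0.216 km

Rebound u = e ρ_c/ρ_m = 1.26 km × 2810/3390 = 1.044 km.
Net surface drop = e − u = 1.26 km − 1.044 km = e (ρ_m − ρ_c)/ρ_m = 0.216 km.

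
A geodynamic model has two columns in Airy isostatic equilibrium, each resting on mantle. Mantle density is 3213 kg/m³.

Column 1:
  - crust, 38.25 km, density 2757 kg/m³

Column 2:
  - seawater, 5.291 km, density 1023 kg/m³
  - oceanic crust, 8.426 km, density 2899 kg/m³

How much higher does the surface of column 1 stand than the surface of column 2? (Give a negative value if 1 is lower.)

0.999 km

For any compensation level in the mantle, the mantle terms cancel and isostasy reduces to e = (Σt_1 − Σt_2) − (Σ(ρt)_1 − Σ(ρt)_2) / ρ_m.
Σt_1 = 38.25 km; Σt_2 = 13.717 km; Σ(ρt)_1 = 105455.25; Σ(ρt)_2 = 29839.667 (in km·kg/m³).
e = (38.25 − 13.717) − (105455.25 − 29839.667) / 3213 = 0.999 km.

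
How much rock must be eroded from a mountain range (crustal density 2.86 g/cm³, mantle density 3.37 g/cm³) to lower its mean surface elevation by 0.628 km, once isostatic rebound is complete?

4.15 km

Net drop Δ = e − u = e − e ρ_c/ρ_m = e (ρ_m − ρ_c)/ρ_m.
e = Δ ρ_m/(ρ_m − ρ_c) = 0.628 km × 3.37/0.51 = 4.15 km.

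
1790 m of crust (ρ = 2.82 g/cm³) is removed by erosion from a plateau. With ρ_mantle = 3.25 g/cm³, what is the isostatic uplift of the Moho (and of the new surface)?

Unloading: uplift u = e ρ_c/ρ_m = 1790 m × 2.82/3.25 = 1550 m.

1550 m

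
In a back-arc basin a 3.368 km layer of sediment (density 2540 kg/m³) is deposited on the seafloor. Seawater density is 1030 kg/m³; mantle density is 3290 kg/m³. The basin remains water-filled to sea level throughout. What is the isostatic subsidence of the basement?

Submarine loading: the sediment displaces seawater, and the subsidence is in turn flooded, so s (ρ_m − ρ_w) = t (ρ_sed − ρ_w).
s = 3.368 km × (2540 − 1030) / (3290 − 1030) = 2.25 km.

2.25 km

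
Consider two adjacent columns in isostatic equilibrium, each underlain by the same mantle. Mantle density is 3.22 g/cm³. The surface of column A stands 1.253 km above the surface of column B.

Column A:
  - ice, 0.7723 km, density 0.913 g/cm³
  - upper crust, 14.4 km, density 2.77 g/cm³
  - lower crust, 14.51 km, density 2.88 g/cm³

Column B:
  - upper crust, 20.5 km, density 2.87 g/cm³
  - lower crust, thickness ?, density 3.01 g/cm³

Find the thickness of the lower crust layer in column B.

9.45 km

Take the compensation level at the base of the deeper column (depth z_c below the surface of column A) and equate Σ ρ_i t_i down to z_c; mantle fills any gap and the z_c terms cancel.
Column A: 0.7723×0.913 + 14.4×2.77 + 14.51×2.88 + (z_c − 29.6823)×3.22
Column B: 1.253×0 + 20.5×2.87 + x×3.01 + (z_c − 1.253 − 20.5 − x)×3.22
The z_c×3.22 term appears on both sides and cancels. Collect the known terms of each column as K = Σ(ρt)_known − 3.22 × (depth of known layers): K_A = 82.3819099 − 3.22×29.6823 = −13.1950961; K_B = 58.835 − 3.22×(1.253 + 20.5) = −11.20966.
Balance: K_A = K_B − x×(3.22 − 3.01), so x = (K_B − K_A)/(3.22 − 3.01) = 1.98544/0.21 = 9.45 km.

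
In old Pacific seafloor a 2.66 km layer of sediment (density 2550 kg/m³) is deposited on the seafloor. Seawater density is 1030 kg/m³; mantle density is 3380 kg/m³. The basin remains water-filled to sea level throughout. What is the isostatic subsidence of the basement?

Submarine loading: the sediment displaces seawater, and the subsidence is in turn flooded, so s (ρ_m − ρ_w) = t (ρ_sed − ρ_w).
s = 2.66 km × (2550 − 1030) / (3380 − 1030) = 1.72 km.

1.72 km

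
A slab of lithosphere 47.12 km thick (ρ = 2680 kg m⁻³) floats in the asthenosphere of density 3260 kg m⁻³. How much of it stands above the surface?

8.38 km

Floating equilibrium: submerged depth d = t ρ_obj/ρ_fluid = 47.12 km × 2680/3260 = 38.74 km.
Freeboard = t − d = 47.12 km − 38.74 km = 8.38 km.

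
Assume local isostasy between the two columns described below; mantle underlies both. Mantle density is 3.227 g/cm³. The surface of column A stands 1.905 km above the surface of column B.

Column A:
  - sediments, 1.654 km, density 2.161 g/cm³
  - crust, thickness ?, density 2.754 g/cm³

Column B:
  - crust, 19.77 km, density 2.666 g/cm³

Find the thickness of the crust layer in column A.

32.7 km

Take the compensation level at the base of the deeper column (depth z_c below the surface of column A) and equate Σ ρ_i t_i down to z_c; mantle fills any gap and the z_c terms cancel.
Column A: 1.654×2.161 + x×2.754 + (z_c − 1.654 − x)×3.227
Column B: 1.905×0 + 19.77×2.666 + (z_c − 1.905 − 19.77)×3.227
The z_c×3.227 term appears on both sides and cancels. Collect the known terms of each column as K = Σ(ρt)_known − 3.227 × (depth of known layers): K_A = 3.574294 − 3.227×1.654 = −1.763164; K_B = 52.70682 − 3.227×(1.905 + 19.77) = −17.238405.
Balance: K_A − x×(3.227 − 2.754) = K_B, so x = (K_A − K_B)/(3.227 − 2.754) = 15.4752/0.473 = 32.7 km.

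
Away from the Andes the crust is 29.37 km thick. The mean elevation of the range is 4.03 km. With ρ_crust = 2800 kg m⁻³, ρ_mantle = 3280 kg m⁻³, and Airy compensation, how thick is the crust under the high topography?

Root depth r = h ρ_c / (ρ_m − ρ_c) = 4.03 km × 2800 / 480 = 23.51 km.
Total thickness = T + h + r = 29.37 km + 4.03 km + 23.51 km = 56.9 km.

56.9 km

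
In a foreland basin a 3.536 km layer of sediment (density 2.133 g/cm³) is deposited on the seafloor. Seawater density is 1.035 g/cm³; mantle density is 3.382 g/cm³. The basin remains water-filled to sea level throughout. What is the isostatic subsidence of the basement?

Submarine loading: the sediment displaces seawater, and the subsidence is in turn flooded, so s (ρ_m − ρ_w) = t (ρ_sed − ρ_w).
s = 3.536 km × (2.133 − 1.035) / (3.382 − 1.035) = 1.65 km.

1.65 km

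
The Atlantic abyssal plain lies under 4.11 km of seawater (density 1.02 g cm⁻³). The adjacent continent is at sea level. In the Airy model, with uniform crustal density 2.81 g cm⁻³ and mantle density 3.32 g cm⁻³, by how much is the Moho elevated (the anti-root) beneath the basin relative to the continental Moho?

Balancing pressure at the compensation depth: replacing crust with seawater at the top is compensated by replacing crust with mantle at the base: d (ρ_c − ρ_w) = a (ρ_m − ρ_c).
a = d (ρ_c − ρ_w)/(ρ_m − ρ_c) = 4.11 km × 1.79/0.51 = 14.4 km.

14.4 km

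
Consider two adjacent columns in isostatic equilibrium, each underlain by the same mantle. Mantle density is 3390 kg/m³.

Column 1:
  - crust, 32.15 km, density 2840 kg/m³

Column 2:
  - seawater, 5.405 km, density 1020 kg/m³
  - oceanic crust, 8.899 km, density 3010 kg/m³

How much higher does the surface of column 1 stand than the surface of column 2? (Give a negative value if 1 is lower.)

0.44 km

For any compensation level in the mantle, the mantle terms cancel and isostasy reduces to e = (Σt_1 − Σt_2) − (Σ(ρt)_1 − Σ(ρt)_2) / ρ_m.
Σt_1 = 32.15 km; Σt_2 = 14.304 km; Σ(ρt)_1 = 91306; Σ(ρt)_2 = 32299.09 (in km·kg/m³).
e = (32.15 − 14.304) − (91306 − 32299.09) / 3390 = 0.44 km.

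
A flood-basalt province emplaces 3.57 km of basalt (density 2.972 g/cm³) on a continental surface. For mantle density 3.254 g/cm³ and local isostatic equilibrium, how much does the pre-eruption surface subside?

Subaerial loading: s = t ρ_load / ρ_m.
s = 3.57 km × 2.972/3.254 = 3.26 km.

3.26 km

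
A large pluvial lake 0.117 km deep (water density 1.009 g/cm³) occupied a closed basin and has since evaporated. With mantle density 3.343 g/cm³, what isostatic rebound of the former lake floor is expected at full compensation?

u = d ρ_w/ρ_m = 0.117 km × 1.009/3.343 = 0.0353 km.

0.0353 km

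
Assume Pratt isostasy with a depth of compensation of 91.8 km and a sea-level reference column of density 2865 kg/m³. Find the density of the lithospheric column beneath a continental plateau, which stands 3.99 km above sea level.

Pratt balance: ρ_ref D = ρ (D + h).
ρ = ρ_ref D/(D + h) = 2865 × 91.8 km/(91.8 km + 3.99 km) = 2750 kg/m³.

2750 kg/m³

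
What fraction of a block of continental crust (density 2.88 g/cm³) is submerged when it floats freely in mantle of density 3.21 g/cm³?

89.7%

Submerged fraction = ρ_obj/ρ_fluid = 2.88/3.21 = 89.7%.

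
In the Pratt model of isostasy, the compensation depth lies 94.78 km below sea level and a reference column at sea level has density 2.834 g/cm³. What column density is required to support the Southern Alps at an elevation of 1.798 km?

2.78 g/cm³

Pratt balance: ρ_ref D = ρ (D + h).
ρ = ρ_ref D/(D + h) = 2.834 × 94.78 km/(94.78 km + 1.798 km) = 2.78 g/cm³.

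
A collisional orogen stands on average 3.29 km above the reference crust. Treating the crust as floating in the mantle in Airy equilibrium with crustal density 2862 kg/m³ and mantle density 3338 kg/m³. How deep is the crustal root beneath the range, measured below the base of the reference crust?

Equating mass per unit area of the two columns: the weight of the topography is balanced by the buoyancy of the root, ρ_c h = (ρ_m − ρ_c) r.
r = h · ρ_c / (ρ_m − ρ_c) = 3.29 km × 2862 / (3338 − 2862) = 19.8 km.

19.8 km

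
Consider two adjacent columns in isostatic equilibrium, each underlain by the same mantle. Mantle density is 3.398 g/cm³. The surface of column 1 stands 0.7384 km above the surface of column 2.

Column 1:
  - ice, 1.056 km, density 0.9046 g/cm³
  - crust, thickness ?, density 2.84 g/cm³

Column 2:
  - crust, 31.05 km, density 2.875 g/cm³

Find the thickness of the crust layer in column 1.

28.9 km

Take the compensation level at the base of the deeper column (depth z_c below the surface of column 1) and equate Σ ρ_i t_i down to z_c; mantle fills any gap and the z_c terms cancel.
Column 1: 1.056×0.9046 + x×2.84 + (z_c − 1.056 − x)×3.398
Column 2: 0.7384×0 + 31.05×2.875 + (z_c − 0.7384 − 31.05)×3.398
The z_c×3.398 term appears on both sides and cancels. Collect the known terms of each column as K = Σ(ρt)_known − 3.398 × (depth of known layers): K_1 = 0.9552576 − 3.398×1.056 = −2.6330304; K_2 = 89.26875 − 3.398×(0.7384 + 31.05) = −18.7482332.
Balance: K_1 − x×(3.398 − 2.84) = K_2, so x = (K_1 − K_2)/(3.398 − 2.84) = 16.1152/0.558 = 28.9 km.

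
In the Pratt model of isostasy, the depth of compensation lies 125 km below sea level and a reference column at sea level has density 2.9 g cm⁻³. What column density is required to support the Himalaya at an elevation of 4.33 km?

2.8 g cm⁻³

Pratt balance: ρ_ref D = ρ (D + h).
ρ = ρ_ref D/(D + h) = 2.9 × 125 km/(125 km + 4.33 km) = 2.8 g cm⁻³.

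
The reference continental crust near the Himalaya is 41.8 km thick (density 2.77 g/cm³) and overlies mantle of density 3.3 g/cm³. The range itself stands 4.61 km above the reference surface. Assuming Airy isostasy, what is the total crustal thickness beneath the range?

Root depth r = h ρ_c / (ρ_m − ρ_c) = 4.61 km × 2.77 / 0.53 = 24.09 km.
Total thickness = T + h + r = 41.8 km + 4.61 km + 24.09 km = 70.5 km.

70.5 km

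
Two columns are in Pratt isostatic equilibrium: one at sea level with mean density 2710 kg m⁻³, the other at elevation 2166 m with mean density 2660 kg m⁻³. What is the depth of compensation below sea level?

ρ_ref D = ρ (D + h) → D (ρ_ref − ρ) = ρ h.
D = ρ h/(ρ_ref − ρ) = 2660 × 2166 m/(2710 − 2660) = 115000 m.

115000 m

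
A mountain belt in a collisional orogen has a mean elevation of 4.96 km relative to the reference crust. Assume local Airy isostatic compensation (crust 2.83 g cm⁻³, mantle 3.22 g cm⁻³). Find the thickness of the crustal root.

36 km

In Airy isostatic equilibrium: the weight of the topography is balanced by the buoyancy of the root, ρ_c h = (ρ_m − ρ_c) r.
r = h · ρ_c / (ρ_m − ρ_c) = 4.96 km × 2.83 / (3.22 − 2.83) = 36 km.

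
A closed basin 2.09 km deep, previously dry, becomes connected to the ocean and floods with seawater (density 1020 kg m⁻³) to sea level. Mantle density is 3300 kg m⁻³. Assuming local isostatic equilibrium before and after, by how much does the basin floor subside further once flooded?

After flooding the water column is d + s deep. Its weight must equal the weight of mantle displaced by the extra subsidence s: (d + s) ρ_w = s ρ_m.
s = d ρ_w / (ρ_m − ρ_w) = 2.09 km × 1020/(3300 − 1020) = 0.935 km.

0.935 km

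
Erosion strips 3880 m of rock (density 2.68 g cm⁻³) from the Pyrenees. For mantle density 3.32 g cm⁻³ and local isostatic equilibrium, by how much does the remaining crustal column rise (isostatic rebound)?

3130 m

Unloading: uplift u = e ρ_c/ρ_m = 3880 m × 2.68/3.32 = 3130 m.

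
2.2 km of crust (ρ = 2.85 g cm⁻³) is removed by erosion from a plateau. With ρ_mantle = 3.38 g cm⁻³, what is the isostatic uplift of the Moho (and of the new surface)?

1.86 km

Unloading: uplift u = e ρ_c/ρ_m = 2.2 km × 2.85/3.38 = 1.86 km.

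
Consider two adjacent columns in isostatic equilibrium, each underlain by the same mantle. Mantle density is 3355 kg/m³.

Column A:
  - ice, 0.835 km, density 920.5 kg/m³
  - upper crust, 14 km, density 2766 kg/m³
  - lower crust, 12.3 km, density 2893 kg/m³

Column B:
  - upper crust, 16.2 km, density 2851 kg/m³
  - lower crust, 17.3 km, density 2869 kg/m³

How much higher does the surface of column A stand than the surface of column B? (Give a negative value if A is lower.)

−0.182 km

For any compensation level in the mantle, the mantle terms cancel and isostasy reduces to e = (Σt_A − Σt_B) − (Σ(ρt)_A − Σ(ρt)_B) / ρ_m.
Σt_A = 27.135 km; Σt_B = 33.5 km; Σ(ρt)_A = 75076.5175; Σ(ρt)_B = 95819.9 (in km·kg/m³).
e = (27.135 − 33.5) − (75076.5175 − 95819.9) / 3355 = −0.182 km.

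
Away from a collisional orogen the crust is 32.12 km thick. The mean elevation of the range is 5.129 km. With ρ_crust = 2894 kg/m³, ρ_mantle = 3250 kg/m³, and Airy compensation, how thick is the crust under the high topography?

Root depth r = h ρ_c / (ρ_m − ρ_c) = 5.129 km × 2894 / 356 = 41.69 km.
Total thickness = T + h + r = 32.12 km + 5.129 km + 41.69 km = 78.9 km.

78.9 km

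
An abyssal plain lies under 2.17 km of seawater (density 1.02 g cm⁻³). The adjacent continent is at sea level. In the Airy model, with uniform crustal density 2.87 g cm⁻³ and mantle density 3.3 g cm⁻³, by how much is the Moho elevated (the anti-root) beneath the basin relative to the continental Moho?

9.34 km

Balancing pressure at the compensation depth: replacing crust with seawater at the top is compensated by replacing crust with mantle at the base: d (ρ_c − ρ_w) = a (ρ_m − ρ_c).
a = d (ρ_c − ρ_w)/(ρ_m − ρ_c) = 2.17 km × 1.85/0.43 = 9.34 km.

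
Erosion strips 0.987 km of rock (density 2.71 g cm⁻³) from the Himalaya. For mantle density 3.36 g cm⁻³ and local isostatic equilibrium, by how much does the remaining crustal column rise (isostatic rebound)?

0.796 km

Unloading: uplift u = e ρ_c/ρ_m = 0.987 km × 2.71/3.36 = 0.796 km.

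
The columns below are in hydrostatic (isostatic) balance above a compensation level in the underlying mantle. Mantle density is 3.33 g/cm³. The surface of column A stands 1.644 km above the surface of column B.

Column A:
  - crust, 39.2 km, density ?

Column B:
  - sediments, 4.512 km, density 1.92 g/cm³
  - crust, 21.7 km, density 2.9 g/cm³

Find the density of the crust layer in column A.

Take the compensation level at the base of the deeper column (depth z_c below the surface of column A) and equate Σ ρ_i t_i down to z_c; mantle fills any gap and the z_c terms cancel.
Column A: 39.2×ρ + (z_c − 39.2)×3.33
Column B: 1.644×0 + 4.512×1.92 + 21.7×2.9 + (z_c − 1.644 − 26.212)×3.33
The z_c×3.33 term appears on both sides and cancels. Collect the known terms of each column as K = Σ(ρt)_known − 3.33 × (depth of known layers): K_A = 0 − 3.33×39.2 = −130.536; K_B = 71.59304 − 3.33×(1.644 + 26.212) = −21.16744.
Balance: K_A + 39.2×ρ = K_B, so ρ = (K_B − K_A)/39.2 = 109.369/39.2 = 2.79 g/cm³.

2.79 g/cm³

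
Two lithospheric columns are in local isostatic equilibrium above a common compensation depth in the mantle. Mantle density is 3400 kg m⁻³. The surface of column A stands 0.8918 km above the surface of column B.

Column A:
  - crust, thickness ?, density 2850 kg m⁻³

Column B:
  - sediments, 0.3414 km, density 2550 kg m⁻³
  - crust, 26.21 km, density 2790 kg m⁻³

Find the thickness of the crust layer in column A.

35.1 km

Take the compensation level at the base of the deeper column (depth z_c below the surface of column A) and equate Σ ρ_i t_i down to z_c; mantle fills any gap and the z_c terms cancel.
Column A: x×2850 + (z_c − 0 − x)×3400
Column B: 0.8918×0 + 0.3414×2550 + 26.21×2790 + (z_c − 0.8918 − 26.5514)×3400
The z_c×3400 term appears on both sides and cancels. Collect the known terms of each column as K = Σ(ρt)_known − 3400 × (depth of known layers): K_A = 0 − 3400×0 = 0; K_B = 73996.47 − 3400×(0.8918 + 26.5514) = −19310.41.
Balance: K_A − x×(3400 − 2850) = K_B, so x = (K_A − K_B)/(3400 − 2850) = 19310.4/550 = 35.1 km.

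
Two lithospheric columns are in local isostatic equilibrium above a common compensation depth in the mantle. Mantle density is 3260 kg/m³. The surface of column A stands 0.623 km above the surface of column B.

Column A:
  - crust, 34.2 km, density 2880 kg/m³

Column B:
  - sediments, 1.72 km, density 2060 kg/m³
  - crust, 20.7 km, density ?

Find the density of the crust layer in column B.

Take the compensation level at the base of the deeper column (depth z_c below the surface of column A) and equate Σ ρ_i t_i down to z_c; mantle fills any gap and the z_c terms cancel.
Column A: 34.2×2880 + (z_c − 34.2)×3260
Column B: 0.623×0 + 1.72×2060 + 20.7×ρ + (z_c − 0.623 − 22.42)×3260
The z_c×3260 term appears on both sides and cancels. Collect the known terms of each column as K = Σ(ρt)_known − 3260 × (depth of known layers): K_A = 98496 − 3260×34.2 = −12996; K_B = 3543.2 − 3260×(0.623 + 22.42) = −71576.98.
Balance: K_A = K_B + 20.7×ρ, so ρ = (K_A − K_B)/20.7 = 58581/20.7 = 2830 kg/m³.

2830 kg/m³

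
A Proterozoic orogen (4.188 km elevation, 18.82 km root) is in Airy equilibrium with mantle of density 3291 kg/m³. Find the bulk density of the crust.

2690 kg/m³

ρ_c h = (ρ_m − ρ_c) r → ρ_c (h + r) = ρ_m r → ρ_c = ρ_m r / (h + r).
ρ_c = 3291 × 18.82 km / (4.188 km + 18.82 km) = 2690 kg/m³.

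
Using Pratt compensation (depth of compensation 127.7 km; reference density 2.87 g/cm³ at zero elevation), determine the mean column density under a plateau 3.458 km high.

2.79 g/cm³

Pratt balance: ρ_ref D = ρ (D + h).
ρ = ρ_ref D/(D + h) = 2.87 × 127.7 km/(127.7 km + 3.458 km) = 2.79 g/cm³.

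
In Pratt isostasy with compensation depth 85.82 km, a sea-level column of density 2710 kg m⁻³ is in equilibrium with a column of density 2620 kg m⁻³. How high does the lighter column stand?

2.95 km

ρ_ref D = ρ (D + h) → h = D (ρ_ref − ρ)/ρ.
h = 85.82 km × (2710 − 2620)/2620 = 2.95 km.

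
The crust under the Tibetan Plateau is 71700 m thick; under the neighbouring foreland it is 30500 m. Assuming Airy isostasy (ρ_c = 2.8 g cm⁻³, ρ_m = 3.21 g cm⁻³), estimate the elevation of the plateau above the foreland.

Excess crust Δ = 71700 m − 30500 m = 41200 m, split between elevation h and root r with h + r = Δ.
Airy balance ρ_c h = (ρ_m − ρ_c) r gives r = h ρ_c/(ρ_m − ρ_c), so h (1 + ρ_c/(ρ_m − ρ_c)) = Δ, i.e. h = Δ (ρ_m − ρ_c)/ρ_m.
h = 41200 m × 0.41/3.21 = 5260 m.

5260 m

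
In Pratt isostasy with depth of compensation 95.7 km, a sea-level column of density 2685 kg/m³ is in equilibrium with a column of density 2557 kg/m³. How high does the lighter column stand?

ρ_ref D = ρ (D + h) → h = D (ρ_ref − ρ)/ρ.
h = 95.7 km × (2685 − 2557)/2557 = 4.79 km.

4.79 km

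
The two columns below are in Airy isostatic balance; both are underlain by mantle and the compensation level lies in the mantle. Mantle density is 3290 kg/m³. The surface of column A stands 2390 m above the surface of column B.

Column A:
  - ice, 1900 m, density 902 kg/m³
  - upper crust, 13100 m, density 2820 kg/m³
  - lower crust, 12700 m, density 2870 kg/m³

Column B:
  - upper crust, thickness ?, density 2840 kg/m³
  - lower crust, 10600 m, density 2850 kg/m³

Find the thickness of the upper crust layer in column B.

Take the compensation level at the base of the deeper column (depth z_c below the surface of column A) and equate Σ ρ_i t_i down to z_c; mantle fills any gap and the z_c terms cancel.
Column A: 1900×902 + 13100×2820 + 12700×2870 + (z_c − 27700)×3290
Column B: 2390×0 + x×2840 + 10600×2850 + (z_c − 2390 − 10600 − x)×3290
The z_c×3290 term appears on both sides and cancels. Collect the known terms of each column as K = Σ(ρt)_known − 3290 × (depth of known layers): K_A = 75104800 − 3290×27700 = −16028200; K_B = 30210000 − 3290×(2390 + 10600) = −12527100.
Balance: K_A = K_B − x×(3290 − 2840), so x = (K_B − K_A)/(3290 − 2840) = 3501100/450 = 7780 m.

7780 m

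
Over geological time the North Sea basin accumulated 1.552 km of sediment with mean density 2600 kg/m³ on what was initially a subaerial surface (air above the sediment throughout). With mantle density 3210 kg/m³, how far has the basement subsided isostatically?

Subaerial load: s = t ρ_sed / ρ_m = 1.552 km × 2600/3210 = 1.26 km.

1.26 km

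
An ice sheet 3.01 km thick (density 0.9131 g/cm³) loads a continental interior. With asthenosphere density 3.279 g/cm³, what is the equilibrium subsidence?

For local isostatic compensation: the ice load ρ_ice t is balanced by mantle displaced below, ρ_m s.
s = t ρ_ice / ρ_m = 3.01 km × 0.9131/3.279 = 0.838 km.

0.838 km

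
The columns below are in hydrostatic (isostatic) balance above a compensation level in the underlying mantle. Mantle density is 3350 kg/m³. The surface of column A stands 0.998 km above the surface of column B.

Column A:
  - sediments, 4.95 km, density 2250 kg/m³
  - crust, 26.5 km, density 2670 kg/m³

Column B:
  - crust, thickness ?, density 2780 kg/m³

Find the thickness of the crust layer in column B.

35.3 km

Take the compensation level at the base of the deeper column (depth z_c below the surface of column A) and equate Σ ρ_i t_i down to z_c; mantle fills any gap and the z_c terms cancel.
Column A: 4.95×2250 + 26.5×2670 + (z_c − 31.45)×3350
Column B: 0.998×0 + x×2780 + (z_c − 0.998 − 0 − x)×3350
The z_c×3350 term appears on both sides and cancels. Collect the known terms of each column as K = Σ(ρt)_known − 3350 × (depth of known layers): K_A = 81892.5 − 3350×31.45 = −23465; K_B = 0 − 3350×(0.998 + 0) = −3343.3.
Balance: K_A = K_B − x×(3350 − 2780), so x = (K_B − K_A)/(3350 − 2780) = 20121.7/570 = 35.3 km.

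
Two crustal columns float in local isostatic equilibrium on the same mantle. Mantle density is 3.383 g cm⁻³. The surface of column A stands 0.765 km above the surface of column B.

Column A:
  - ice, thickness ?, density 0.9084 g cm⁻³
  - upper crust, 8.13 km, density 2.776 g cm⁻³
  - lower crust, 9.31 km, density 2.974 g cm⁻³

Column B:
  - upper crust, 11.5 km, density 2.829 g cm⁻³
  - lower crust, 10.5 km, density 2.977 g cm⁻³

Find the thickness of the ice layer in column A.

1.81 km

Take the compensation level at the base of the deeper column (depth z_c below the surface of column A) and equate Σ ρ_i t_i down to z_c; mantle fills any gap and the z_c terms cancel.
Column A: x×0.9084 + 8.13×2.776 + 9.31×2.974 + (z_c − 17.44 − x)×3.383
Column B: 0.765×0 + 11.5×2.829 + 10.5×2.977 + (z_c − 0.765 − 22)×3.383
The z_c×3.383 term appears on both sides and cancels. Collect the known terms of each column as K = Σ(ρt)_known − 3.383 × (depth of known layers): K_A = 50.25682 − 3.383×17.44 = −8.7427; K_B = 63.792 − 3.383×(0.765 + 22) = −13.221995.
Balance: K_A − x×(3.383 − 0.9084) = K_B, so x = (K_A − K_B)/(3.383 − 0.9084) = 4.47929/2.4746 = 1.81 km.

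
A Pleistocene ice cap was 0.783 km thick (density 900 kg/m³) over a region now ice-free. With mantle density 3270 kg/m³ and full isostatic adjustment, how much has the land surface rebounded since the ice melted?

0.216 km

Removing the load lets mantle flow back in; uplift u satisfies ρ_ice t = ρ_m u.
u = t ρ_ice/ρ_m = 0.783 km × 900/3270 = 0.216 km.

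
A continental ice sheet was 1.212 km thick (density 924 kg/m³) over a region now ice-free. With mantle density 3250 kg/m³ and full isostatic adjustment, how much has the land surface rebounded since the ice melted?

0.345 km

Removing the load lets mantle flow back in; uplift u satisfies ρ_ice t = ρ_m u.
u = t ρ_ice/ρ_m = 1.212 km × 924/3250 = 0.345 km.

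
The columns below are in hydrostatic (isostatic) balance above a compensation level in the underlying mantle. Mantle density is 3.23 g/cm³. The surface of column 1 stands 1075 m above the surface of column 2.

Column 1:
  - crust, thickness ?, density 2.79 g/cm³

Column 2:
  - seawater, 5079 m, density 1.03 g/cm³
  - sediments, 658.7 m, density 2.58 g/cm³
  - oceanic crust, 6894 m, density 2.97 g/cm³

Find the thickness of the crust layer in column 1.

38300 m

Take the compensation level at the base of the deeper column (depth z_c below the surface of column 1) and equate Σ ρ_i t_i down to z_c; mantle fills any gap and the z_c terms cancel.
Column 1: x×2.79 + (z_c − 0 − x)×3.23
Column 2: 1075×0 + 5079×1.03 + 658.7×2.58 + 6894×2.97 + (z_c − 1075 − 12631.7)×3.23
The z_c×3.23 term appears on both sides and cancels. Collect the known terms of each column as K = Σ(ρt)_known − 3.23 × (depth of known layers): K_1 = 0 − 3.23×0 = 0; K_2 = 27405.996 − 3.23×(1075 + 12631.7) = −16866.645.
Balance: K_1 − x×(3.23 − 2.79) = K_2, so x = (K_1 − K_2)/(3.23 − 2.79) = 16866.6/0.44 = 38300 m.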